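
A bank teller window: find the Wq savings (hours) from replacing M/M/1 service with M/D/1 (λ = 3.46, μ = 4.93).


ρ = 3.46/4.93 = 0.7018
Wq(M/M/1) = ρ/(μ−λ) = 0.7018/1.47 = 0.47743 hr
Wq(M/D/1) = ρ/(2(μ−λ)) = 0.23872 hr
Savings = 0.47743 − 0.23872 = 0.23872 hr

Final: 0.23872 hr


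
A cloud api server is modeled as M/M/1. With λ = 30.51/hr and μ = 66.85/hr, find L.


ρ = λ/μ = 30.51/66.85 = 0.4564
L = ρ/(1−ρ) = 0.4564/(1 − 0.4564) = 0.4564/0.5436 = 0.8396

Final: 0.8396


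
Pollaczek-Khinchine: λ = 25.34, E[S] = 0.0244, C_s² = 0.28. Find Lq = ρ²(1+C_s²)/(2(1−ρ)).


ρ = λ·E[S] = 25.34·0.0244 = 0.6183
Lq = ρ²(1+C_s²)/(2(1−ρ)) = 0.3823·(1+0.28)/(2·0.3817)
= 0.3823·1.2800/0.7634 = 0.64098

Final: 0.64098


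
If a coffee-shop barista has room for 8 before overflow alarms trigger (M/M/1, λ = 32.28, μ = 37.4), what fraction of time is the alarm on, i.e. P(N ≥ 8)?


ρ = 32.28/37.4 = 0.8631
P(N ≥ n) = ρ^n = 0.8631^8 = 0.307961

Final: 0.307961


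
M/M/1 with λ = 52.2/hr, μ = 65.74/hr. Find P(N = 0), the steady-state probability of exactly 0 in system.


ρ = 52.2/65.74 = 0.7940
P_n = (1−ρ)·ρ^n = (1 − 0.7940)·0.7940^0 = 0.2060·1.000000 = 0.205963

Final: 0.205963


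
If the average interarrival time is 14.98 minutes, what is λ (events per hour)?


λ = 1/(interarrival time) in consistent units.
1 hour = 60 min, so λ = 60/14.98 = 4.0053 per hour

Final: 4.0053 /hr


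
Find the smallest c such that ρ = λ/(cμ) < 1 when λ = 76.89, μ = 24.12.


Stability requires cμ > λ ⇔ c > λ/μ.
λ/μ = 76.89/24.12 = 3.1878
Minimum integer c = ⌊3.1878⌋ + 1 = 4
Check: 4·24.12 = 96.48 > 76.89, while 3·24.12 = 72.36 ≤ 76.89

Final: 4 servers


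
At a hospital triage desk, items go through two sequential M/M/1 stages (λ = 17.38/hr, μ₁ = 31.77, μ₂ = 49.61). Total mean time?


Each node sees arrival rate λ = 17.38/hr (tandem ⇒ throughput preserved).
W₁ = 1/(μ₁−λ) = 1/(31.77−17.38) = 0.06949 hr
W₂ = 1/(μ₂−λ) = 1/(49.61−17.38) = 0.03103 hr
W_total = W₁ + W₂ = 0.06949 + 0.03103 = 0.10052 hr

Final: 0.10052 hr


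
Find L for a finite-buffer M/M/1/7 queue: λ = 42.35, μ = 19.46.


ρ = 42.35/19.46 = 2.1763
L = ρ[1 − (K+1)ρ^K + Kρ^(K+1)] / [(1−ρ)(1−ρ^(K+1))]
Numerator: 2.1763·(1 − 8·231.192665 + 7·503.135116) = 3641.761578
Denominator: (-1.1763)·(-502.135116) = 590.640946
L = 3641.761578/590.640946 = 6.1658

Final: 6.1658


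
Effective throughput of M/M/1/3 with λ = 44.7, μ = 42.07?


ρ = 1.0625; P_K = (1−ρ)ρ^3/(1−ρ^4) = 0.273178
λ_eff = λ(1 − P_K) = 44.7·(1 − 0.273178) = 44.7·0.726822 = 32.4890 /hr

Final: 32.4890 /hr


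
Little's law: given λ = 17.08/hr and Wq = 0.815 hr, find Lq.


Lq = λWq = 17.08·0.815 = 13.9202

Final: 13.9202


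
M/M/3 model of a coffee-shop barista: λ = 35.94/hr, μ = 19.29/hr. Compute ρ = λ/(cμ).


ρ = λ/(cμ) = 35.94/(3·19.29) = 35.94/57.87 = 0.6210

Final: 0.6210


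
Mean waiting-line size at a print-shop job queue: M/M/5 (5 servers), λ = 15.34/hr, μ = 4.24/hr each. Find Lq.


a = λ/μ = 3.6179; ρ = a/5 = 0.7236
P₀ = 0.022281
Lq = P₀·a^c·ρ / (c!·(1−ρ)²) = 0.022281·619.86557·0.7236/(120·0.07641)
= 1.08996

Final: 1.08996


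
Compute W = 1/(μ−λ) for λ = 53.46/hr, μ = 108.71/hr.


W = 1/(μ−λ) = 1/(108.71 − 53.46) = 1/55.25 = 0.01810 hr

Final: 0.01810 hr


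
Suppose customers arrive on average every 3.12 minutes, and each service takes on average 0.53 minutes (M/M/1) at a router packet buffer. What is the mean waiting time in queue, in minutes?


λ = 60/3.12 = 19.2308 /hr
μ = 60/0.53 = 113.2075 /hr
ρ = λ/μ = 19.2308/113.2075 = 0.1699
Wq = ρ/(μ−λ) = 0.1699/(113.2075−19.2308) = 0.001808 hr
In minutes: 0.001808·60 = 0.1085 min

Final: 0.1085 min


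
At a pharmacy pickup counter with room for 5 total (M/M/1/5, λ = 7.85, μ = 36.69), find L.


ρ = 7.85/36.69 = 0.2140
L = ρ[1 − (K+1)ρ^K + Kρ^(K+1)] / [(1−ρ)(1−ρ^(K+1))]
Numerator: 0.2140·(1 − 6·0.0004483 + 5·0.00009592) = 0.213482
Denominator: (0.7860)·(0.999904) = 0.785970
L = 0.213482/0.785970 = 0.2716

Final: 0.2716


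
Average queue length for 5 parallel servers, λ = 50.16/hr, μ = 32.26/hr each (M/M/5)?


a = λ/μ = 1.5549; ρ = a/5 = 0.3110
P₀ = 0.210809
Lq = P₀·a^c·ρ / (c!·(1−ρ)²) = 0.210809·9.08795·0.3110/(120·0.47476)
= 0.01046

Final: 0.01046


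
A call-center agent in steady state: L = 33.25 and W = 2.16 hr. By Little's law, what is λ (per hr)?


λ = L/W = 33.25/2.16 = 15.3935 /hr

Final: 15.3935 /hr


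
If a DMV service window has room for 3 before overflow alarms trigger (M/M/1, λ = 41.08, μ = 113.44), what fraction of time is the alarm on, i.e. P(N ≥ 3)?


ρ = 41.08/113.44 = 0.3621
P(N ≥ n) = ρ^n = 0.3621^3 = 0.047489

Final: 0.047489


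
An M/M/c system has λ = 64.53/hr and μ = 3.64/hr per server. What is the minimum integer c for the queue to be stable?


Stability requires cμ > λ ⇔ c > λ/μ.
λ/μ = 64.53/3.64 = 17.7280
Minimum integer c = ⌊17.7280⌋ + 1 = 18
Check: 18·3.64 = 65.52 > 64.53, while 17·3.64 = 61.88 ≤ 64.53

Final: 18 servers


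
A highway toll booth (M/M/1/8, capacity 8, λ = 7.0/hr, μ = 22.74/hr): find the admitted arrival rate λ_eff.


ρ = 0.3078; P_K = (1−ρ)ρ^8/(1−ρ^9) = 0.00005581
λ_eff = λ(1 − P_K) = 7.0·(1 − 0.00005581) = 7.0·0.999944 = 6.9996 /hr

Final: 6.9996 /hr


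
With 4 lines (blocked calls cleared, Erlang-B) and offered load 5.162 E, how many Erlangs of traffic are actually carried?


B(4,5.162) = 0.410927 (Erlang-B)
Carried load = a(1 − B) = 5.162·(1 − 0.410927) = 5.162·0.589073 = 3.0408 E

Final: 3.0408 Erlangs


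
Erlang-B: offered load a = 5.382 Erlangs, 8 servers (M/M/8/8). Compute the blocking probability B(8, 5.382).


B(c,a) = (a^c/c!) / Σ_{k=0}^{c} a^k/k!
a^8/8! = 17.459388
Σ terms (k=0..8): 1.00000 + 5.38200 + 14.48296 + 25.98243 + 34.95936 + 37.63026 + 33.75434 + 25.95227 + 17.45939 = 196.603020
B = 17.459388/196.603020 = 0.088805

Final: 0.088805


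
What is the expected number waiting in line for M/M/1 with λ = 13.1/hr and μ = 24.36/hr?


ρ = 13.1/24.36 = 0.5378
Lq = ρ²/(1−ρ) = 0.2892/0.4622 = 0.6256

Final: 0.6256


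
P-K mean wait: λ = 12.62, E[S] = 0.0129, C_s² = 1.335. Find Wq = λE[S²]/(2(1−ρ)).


ρ = λ·E[S] = 12.62·0.0129 = 0.1628
E[S²] = E[S]²(1+C_s²) = 0.0129²·(1+1.335) = 0.0003886
Wq = λ·E[S²]/(2(1−ρ)) = 12.62·0.0003886/(2·0.8372) = 0.002929 hr

Final: 0.002929 hr


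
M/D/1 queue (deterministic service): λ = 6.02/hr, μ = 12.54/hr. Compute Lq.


ρ = 6.02/12.54 = 0.4801
M/D/1: Lq = ρ²/(2(1−ρ)) = 0.2305/(2·0.5199) = 0.22162

Final: 0.22162


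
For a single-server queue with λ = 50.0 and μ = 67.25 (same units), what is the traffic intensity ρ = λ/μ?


ρ = λ/μ = 50.0/67.25 = 0.7435

Final: 0.7435


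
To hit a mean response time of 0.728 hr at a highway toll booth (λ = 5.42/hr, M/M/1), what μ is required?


W = 1/(μ−λ) ⇒ μ − λ = 1/W = 1/0.728 = 1.3736
μ = λ + 1/W = 5.42 + 1.3736 = 6.7936 per hr

Final: 6.7936 /hr


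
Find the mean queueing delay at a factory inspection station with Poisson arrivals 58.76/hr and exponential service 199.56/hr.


ρ = 58.76/199.56 = 0.2944
Wq = ρ/(μ−λ) = 0.2944/(199.56 − 58.76) = 0.2944/140.80 = 0.002091 hr

Final: 0.002091 hr


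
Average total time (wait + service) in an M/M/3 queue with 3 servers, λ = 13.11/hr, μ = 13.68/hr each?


a = 0.9583; ρ = 0.3194; P₀ = 0.379784
Lq = P₀·a^c·ρ/(c!(1−ρ)²) = 0.03842
Wq = Lq/λ = 0.03842/13.11 = 0.002931 hr
W = Wq + 1/μ = 0.002931 + 0.07310 = 0.07603 hr

Final: 0.07603 hr


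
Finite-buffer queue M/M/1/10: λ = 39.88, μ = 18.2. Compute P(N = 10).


ρ = λ/μ = 39.88/18.2 = 2.1912
P_K = (1−ρ)ρ^K/(1−ρ^(K+1)) = (-1.1912·2551.747022)/(1 − 5591.410507)
= -3039.663485/-5590.410507 = 0.543728

Final: 0.543728


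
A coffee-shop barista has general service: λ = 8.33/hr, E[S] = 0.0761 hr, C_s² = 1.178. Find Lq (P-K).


ρ = λ·E[S] = 8.33·0.0761 = 0.6339
Lq = ρ²(1+C_s²)/(2(1−ρ)) = 0.4018·(1+1.178)/(2·0.3661)
= 0.4018·2.1780/0.7322 = 1.19537

Final: 1.19537


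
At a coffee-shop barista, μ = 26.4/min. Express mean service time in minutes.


Mean service time = 1/μ = 1/26.4 minute = 0.03788 minute
In minutes: 0.03788 × 1 = 0.03788 min

Final: 0.03788 min


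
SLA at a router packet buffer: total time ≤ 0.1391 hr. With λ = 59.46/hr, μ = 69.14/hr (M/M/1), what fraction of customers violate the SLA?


W ~ Exponential(μ−λ) for M/M/1.
μ − λ = 69.14 − 59.46 = 9.6800
P(W > t) = e^{−(μ−λ)t} = e^{−1.3465} = 0.260152

Final: 0.260152


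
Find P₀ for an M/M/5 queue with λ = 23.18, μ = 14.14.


a = λ/μ = 23.18/14.14 = 1.6393; ρ = a/c = 0.3279
Σ_{k=0}^{4} a^k/k! (terms k=0..4) = 1.00000 + 1.63932 + 1.34369 + 0.73424 + 0.30092 = 5.01817
Tail: a^5/(5!(1−ρ)) = 11.83914/(120·0.6721) = 0.14679
P₀ = 1/(5.01817 + 0.14679) = 1/5.16495 = 0.193613

Final: 0.193613


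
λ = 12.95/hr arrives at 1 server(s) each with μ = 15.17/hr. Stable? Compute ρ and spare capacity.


Total capacity cμ = 1·15.17 = 15.17/hr
ρ = λ/(cμ) = 12.95/15.17 = 0.8537
Stable ⇔ ρ < 1: YES
Spare capacity = cμ − λ = 15.17 − 12.95 = 2.22/hr

Final: ρ = 0.8537; stable; margin = 2.22/hr


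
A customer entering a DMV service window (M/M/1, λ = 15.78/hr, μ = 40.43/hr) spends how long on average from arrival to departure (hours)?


W = 1/(μ−λ) = 1/(40.43 − 15.78) = 1/24.65 = 0.04057 hr

Final: 0.04057 hr


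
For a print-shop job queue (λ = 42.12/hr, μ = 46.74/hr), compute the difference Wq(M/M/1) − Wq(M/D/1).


ρ = 42.12/46.74 = 0.9012
Wq(M/M/1) = ρ/(μ−λ) = 0.9012/4.62 = 0.19506 hr
Wq(M/D/1) = ρ/(2(μ−λ)) = 0.09753 hr
Savings = 0.19506 − 0.09753 = 0.09753 hr

Final: 0.09753 hr


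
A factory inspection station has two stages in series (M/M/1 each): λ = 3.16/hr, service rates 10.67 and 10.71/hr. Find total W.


Each node sees arrival rate λ = 3.16/hr (tandem ⇒ throughput preserved).
W₁ = 1/(μ₁−λ) = 1/(10.67−3.16) = 0.13316 hr
W₂ = 1/(μ₂−λ) = 1/(10.71−3.16) = 0.13245 hr
W_total = W₁ + W₂ = 0.13316 + 0.13245 = 0.26561 hr

Final: 0.26561 hr


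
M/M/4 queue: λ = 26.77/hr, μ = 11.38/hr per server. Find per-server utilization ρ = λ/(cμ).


ρ = λ/(cμ) = 26.77/(4·11.38) = 26.77/45.52 = 0.5881

Final: 0.5881


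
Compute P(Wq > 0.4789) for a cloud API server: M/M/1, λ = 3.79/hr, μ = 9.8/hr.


ρ = 3.79/9.8 = 0.3867
P(Wq > t) = ρ·e^{−(μ−λ)t} = 0.3867·e^{−2.8782}
= 0.3867·0.056237 = 0.021749

Final: 0.021749


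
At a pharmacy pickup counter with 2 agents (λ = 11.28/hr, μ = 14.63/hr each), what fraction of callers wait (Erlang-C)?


a = λ/μ = 0.7710; ρ = a/2 = 0.3855
P₀ = 0.443513 (from M/M/c formula)
C(c,a) = [a^c/(c!(1−ρ))]·P₀ = [0.59447/(2·0.6145)]·0.443513
= 0.48371·0.443513 = 0.214531

Final: 0.214531


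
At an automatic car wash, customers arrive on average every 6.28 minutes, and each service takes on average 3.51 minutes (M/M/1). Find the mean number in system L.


λ = 60/6.28 = 9.5541 /hr
μ = 60/3.51 = 17.0940 /hr
ρ = λ/μ = 9.5541/17.0940 = 0.5589
L = ρ/(1−ρ) = 0.5589/0.4411 = 1.2671

Final: 1.2671


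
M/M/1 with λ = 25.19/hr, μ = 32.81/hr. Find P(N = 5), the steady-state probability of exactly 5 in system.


ρ = 25.19/32.81 = 0.7678
P_n = (1−ρ)·ρ^n = (1 − 0.7678)·0.7678^5 = 0.2322·0.266753 = 0.061952

Final: 0.061952


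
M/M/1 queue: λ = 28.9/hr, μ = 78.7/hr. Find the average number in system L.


ρ = λ/μ = 28.9/78.7 = 0.3672
L = ρ/(1−ρ) = 0.3672/(1 − 0.3672) = 0.3672/0.6328 = 0.5803

Final: 0.5803


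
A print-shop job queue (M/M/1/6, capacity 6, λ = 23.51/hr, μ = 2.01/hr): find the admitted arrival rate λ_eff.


ρ = 11.6965; P_K = (1−ρ)ρ^6/(1−ρ^7) = 0.914504
λ_eff = λ(1 − P_K) = 23.51·(1 − 0.914504) = 23.51·0.085496 = 2.0100 /hr

Final: 2.0100 /hr


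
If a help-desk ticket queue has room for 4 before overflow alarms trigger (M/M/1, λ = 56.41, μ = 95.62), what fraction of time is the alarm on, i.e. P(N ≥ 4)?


ρ = 56.41/95.62 = 0.5899
P(N ≥ n) = ρ^n = 0.5899^4 = 0.121124

Final: 0.121124


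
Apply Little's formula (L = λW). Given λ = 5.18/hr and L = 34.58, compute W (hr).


W = L/λ = 34.58/5.18 = 6.6757 hr

Final: 6.6757 hr


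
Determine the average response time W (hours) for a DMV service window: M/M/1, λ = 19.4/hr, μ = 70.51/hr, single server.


W = 1/(μ−λ) = 1/(70.51 − 19.4) = 1/51.11 = 0.01957 hr

Final: 0.01957 hr


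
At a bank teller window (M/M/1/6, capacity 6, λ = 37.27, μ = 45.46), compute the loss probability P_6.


ρ = λ/μ = 37.27/45.46 = 0.8198
P_K = (1−ρ)ρ^K/(1−ρ^(K+1)) = (0.1802·0.303655)/(1 − 0.248949)
= 0.054706/0.751051 = 0.072839

Final: 0.072839


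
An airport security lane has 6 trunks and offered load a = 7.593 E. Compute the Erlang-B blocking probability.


B(c,a) = (a^c/c!) / Σ_{k=0}^{c} a^k/k!
a^6/6! = 266.163135
Σ terms (k=0..6): 1.00000 + 7.59300 + 28.82682 + 72.96069 + 138.49764 + 210.32251 + 266.16313 = 725.363796
B = 266.163135/725.363796 = 0.366937

Final: 0.366937


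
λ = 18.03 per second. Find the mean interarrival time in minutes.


Mean interarrival time = 1/λ = 1/18.03 second = 0.05546 second
In minutes: 0.05546 × 0.0166667 = 0.0009244 min

Final: 0.0009244 min


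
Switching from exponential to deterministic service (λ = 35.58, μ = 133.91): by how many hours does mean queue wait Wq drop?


ρ = 35.58/133.91 = 0.2657
Wq(M/M/1) = ρ/(μ−λ) = 0.2657/98.33 = 0.002702 hr
Wq(M/D/1) = ρ/(2(μ−λ)) = 0.001351 hr
Savings = 0.002702 − 0.001351 = 0.001351 hr

Final: 0.001351 hr


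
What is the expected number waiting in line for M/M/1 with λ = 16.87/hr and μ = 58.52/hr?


ρ = 16.87/58.52 = 0.2883
Lq = ρ²/(1−ρ) = 0.08310/0.7117 = 0.1168

Final: 0.1168


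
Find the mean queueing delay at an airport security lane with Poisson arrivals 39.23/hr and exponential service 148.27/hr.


ρ = 39.23/148.27 = 0.2646
Wq = ρ/(μ−λ) = 0.2646/(148.27 − 39.23) = 0.2646/109.04 = 0.002426 hr

Final: 0.002426 hr


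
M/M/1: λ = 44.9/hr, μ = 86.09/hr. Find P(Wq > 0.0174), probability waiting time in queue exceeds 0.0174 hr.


ρ = 44.9/86.09 = 0.5215
P(Wq > t) = ρ·e^{−(μ−λ)t} = 0.5215·e^{−0.7167}
= 0.5215·0.488358 = 0.254702

Final: 0.254702


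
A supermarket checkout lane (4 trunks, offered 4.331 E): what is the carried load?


B(4,4.331) = 0.341652 (Erlang-B)
Carried load = a(1 − B) = 4.331·(1 − 0.341652) = 4.331·0.658348 = 2.8513 E

Final: 2.8513 Erlangs


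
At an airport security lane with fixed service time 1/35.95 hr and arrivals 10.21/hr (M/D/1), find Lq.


ρ = 10.21/35.95 = 0.2840
M/D/1: Lq = ρ²/(2(1−ρ)) = 0.08066/(2·0.7160) = 0.05633

Final: 0.05633


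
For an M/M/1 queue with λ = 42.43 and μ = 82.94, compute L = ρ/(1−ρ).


ρ = λ/μ = 42.43/82.94 = 0.5116
L = ρ/(1−ρ) = 0.5116/(1 − 0.5116) = 0.5116/0.4884 = 1.0474

Final: 1.0474


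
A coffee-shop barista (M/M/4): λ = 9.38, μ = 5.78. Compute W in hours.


a = 1.6228; ρ = 0.4057; P₀ = 0.194619
Lq = P₀·a^c·ρ/(c!(1−ρ)²) = 0.06461
Wq = Lq/λ = 0.06461/9.38 = 0.006888 hr
W = Wq + 1/μ = 0.006888 + 0.17301 = 0.17990 hr

Final: 0.17990 hr


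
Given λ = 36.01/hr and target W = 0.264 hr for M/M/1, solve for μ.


W = 1/(μ−λ) ⇒ μ − λ = 1/W = 1/0.264 = 3.7879
μ = λ + 1/W = 36.01 + 3.7879 = 39.7979 per hr

Final: 39.7979 /hr


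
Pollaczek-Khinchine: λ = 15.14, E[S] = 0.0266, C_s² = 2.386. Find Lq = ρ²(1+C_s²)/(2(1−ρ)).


ρ = λ·E[S] = 15.14·0.0266 = 0.4027
Lq = ρ²(1+C_s²)/(2(1−ρ)) = 0.1622·(1+2.386)/(2·0.5973)
= 0.1622·3.3860/1.1946 = 0.45972

Final: 0.45972


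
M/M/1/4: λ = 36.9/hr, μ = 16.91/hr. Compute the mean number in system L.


ρ = 36.9/16.91 = 2.1821
L = ρ[1 − (K+1)ρ^K + Kρ^(K+1)] / [(1−ρ)(1−ρ^(K+1))]
Numerator: 2.1821·(1 − 5·22.674151 + 4·49.478189) = 186.664684
Denominator: (-1.1821)·(-48.478189) = 57.308042
L = 186.664684/57.308042 = 3.2572

Final: 3.2572


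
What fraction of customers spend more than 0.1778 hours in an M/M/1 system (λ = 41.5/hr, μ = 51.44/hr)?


W ~ Exponential(μ−λ) for M/M/1.
μ − λ = 51.44 − 41.5 = 9.9400
P(W > t) = e^{−(μ−λ)t} = e^{−1.7673} = 0.170788

Final: 0.170788


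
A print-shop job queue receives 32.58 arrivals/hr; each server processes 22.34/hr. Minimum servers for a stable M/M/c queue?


Stability requires cμ > λ ⇔ c > λ/μ.
λ/μ = 32.58/22.34 = 1.4584
Minimum integer c = ⌊1.4584⌋ + 1 = 2
Check: 2·22.34 = 44.68 > 32.58, while 1·22.34 = 22.34 ≤ 32.58

Final: 2 servers


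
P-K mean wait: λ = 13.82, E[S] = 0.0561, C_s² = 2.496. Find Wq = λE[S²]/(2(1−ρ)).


ρ = λ·E[S] = 13.82·0.0561 = 0.7753
E[S²] = E[S]²(1+C_s²) = 0.0561²·(1+2.496) = 0.011003
Wq = λ·E[S²]/(2(1−ρ)) = 13.82·0.011003/(2·0.2247) = 0.33836 hr

Final: 0.33836 hr


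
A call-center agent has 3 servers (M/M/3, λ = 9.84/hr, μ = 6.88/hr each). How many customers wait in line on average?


a = λ/μ = 1.4302; ρ = a/3 = 0.4767
P₀ = 0.228056
Lq = P₀·a^c·ρ / (c!·(1−ρ)²) = 0.228056·2.92563·0.4767/(6·0.27380)
= 0.19363

Final: 0.19363


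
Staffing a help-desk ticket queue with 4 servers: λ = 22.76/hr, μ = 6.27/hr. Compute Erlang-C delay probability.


a = λ/μ = 3.6300; ρ = a/4 = 0.9075
P₀ = 0.010267 (from M/M/c formula)
C(c,a) = [a^c/(c!(1−ρ))]·P₀ = [173.62764/(24·0.09250)]·0.010267
= 78.20728·0.010267 = 0.802969

Final: 0.802969


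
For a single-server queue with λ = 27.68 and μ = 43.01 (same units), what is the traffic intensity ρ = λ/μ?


ρ = λ/μ = 27.68/43.01 = 0.6436

Final: 0.6436


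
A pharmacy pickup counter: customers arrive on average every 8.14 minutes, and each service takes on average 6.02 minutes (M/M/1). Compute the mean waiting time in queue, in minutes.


λ = 60/8.14 = 7.3710 /hr
μ = 60/6.02 = 9.9668 /hr
ρ = λ/μ = 7.3710/9.9668 = 0.7396
Wq = ρ/(μ−λ) = 0.7396/(9.9668−7.3710) = 0.28491 hr
In minutes: 0.28491·60 = 17.095 min

Final: 17.095 min


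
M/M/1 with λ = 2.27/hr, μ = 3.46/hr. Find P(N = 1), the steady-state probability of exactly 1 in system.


ρ = 2.27/3.46 = 0.6561
P_n = (1−ρ)·ρ^n = (1 − 0.6561)·0.6561^1 = 0.3439·0.656069 = 0.225642

Final: 0.225642


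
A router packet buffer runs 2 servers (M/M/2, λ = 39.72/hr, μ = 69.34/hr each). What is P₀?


a = λ/μ = 39.72/69.34 = 0.5728; ρ = a/c = 0.2864
Σ_{k=0}^{1} a^k/k! (terms k=0..1) = 1.00000 + 0.57283 = 1.57283
Tail: a^2/(2!(1−ρ)) = 0.32813/(2·0.7136) = 0.22992
P₀ = 1/(1.57283 + 0.22992) = 1/1.80275 = 0.554709

Final: 0.554709


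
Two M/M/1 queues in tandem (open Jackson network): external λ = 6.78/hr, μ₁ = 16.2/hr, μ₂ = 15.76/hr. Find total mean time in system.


Each node sees arrival rate λ = 6.78/hr (tandem ⇒ throughput preserved).
W₁ = 1/(μ₁−λ) = 1/(16.2−6.78) = 0.10616 hr
W₂ = 1/(μ₂−λ) = 1/(15.76−6.78) = 0.11136 hr
W_total = W₁ + W₂ = 0.10616 + 0.11136 = 0.21752 hr

Final: 0.21752 hr


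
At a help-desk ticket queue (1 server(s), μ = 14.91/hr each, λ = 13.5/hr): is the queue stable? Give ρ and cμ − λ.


Total capacity cμ = 1·14.91 = 14.91/hr
ρ = λ/(cμ) = 13.5/14.91 = 0.9054
Stable ⇔ ρ < 1: YES
Spare capacity = cμ − λ = 14.91 − 13.5 = 1.41/hr

Final: ρ = 0.9054; stable; margin = 1.41/hr


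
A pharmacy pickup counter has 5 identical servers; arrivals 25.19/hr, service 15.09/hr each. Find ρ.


ρ = λ/(cμ) = 25.19/(5·15.09) = 25.19/75.45 = 0.3339

Final: 0.3339


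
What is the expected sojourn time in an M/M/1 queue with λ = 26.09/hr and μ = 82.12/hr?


W = 1/(μ−λ) = 1/(82.12 − 26.09) = 1/56.03 = 0.01785 hr

Final: 0.01785 hr


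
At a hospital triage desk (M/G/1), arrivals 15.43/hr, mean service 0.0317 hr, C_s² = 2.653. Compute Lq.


ρ = λ·E[S] = 15.43·0.0317 = 0.4891
Lq = ρ²(1+C_s²)/(2(1−ρ)) = 0.2392·(1+2.653)/(2·0.5109)
= 0.2392·3.6530/1.0217 = 0.85538

Final: 0.85538


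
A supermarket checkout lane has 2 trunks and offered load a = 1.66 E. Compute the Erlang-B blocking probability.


B(c,a) = (a^c/c!) / Σ_{k=0}^{c} a^k/k!
a^2/2! = 1.377800
Σ terms (k=0..2): 1.00000 + 1.66000 + 1.37780 = 4.037800
B = 1.377800/4.037800 = 0.341225

Final: 0.341225


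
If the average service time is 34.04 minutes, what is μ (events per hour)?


μ = 1/(service time) in consistent units.
1 hour = 60 min, so μ = 60/34.04 = 1.7626 per hour

Final: 1.7626 /hr


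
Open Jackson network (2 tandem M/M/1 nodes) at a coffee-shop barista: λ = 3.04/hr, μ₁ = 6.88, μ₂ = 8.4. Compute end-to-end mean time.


Each node sees arrival rate λ = 3.04/hr (tandem ⇒ throughput preserved).
W₁ = 1/(μ₁−λ) = 1/(6.88−3.04) = 0.26042 hr
W₂ = 1/(μ₂−λ) = 1/(8.4−3.04) = 0.18657 hr
W_total = W₁ + W₂ = 0.26042 + 0.18657 = 0.44698 hr

Final: 0.44698 hr


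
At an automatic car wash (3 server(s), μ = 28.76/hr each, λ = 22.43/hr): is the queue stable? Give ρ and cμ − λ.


Total capacity cμ = 3·28.76 = 86.28/hr
ρ = λ/(cμ) = 22.43/86.28 = 0.2600
Stable ⇔ ρ < 1: YES
Spare capacity = cμ − λ = 86.28 − 22.43 = 63.85/hr

Final: ρ = 0.2600; stable; margin = 63.85/hr


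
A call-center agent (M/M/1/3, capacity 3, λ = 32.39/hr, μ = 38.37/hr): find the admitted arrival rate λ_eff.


ρ = 0.8441; P_K = (1−ρ)ρ^3/(1−ρ^4) = 0.190462
λ_eff = λ(1 − P_K) = 32.39·(1 − 0.190462) = 32.39·0.809538 = 26.2209 /hr

Final: 26.2209 /hr


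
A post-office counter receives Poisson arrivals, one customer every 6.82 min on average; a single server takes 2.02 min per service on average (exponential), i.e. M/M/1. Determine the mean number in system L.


λ = 60/6.82 = 8.7977 /hr
μ = 60/2.02 = 29.7030 /hr
ρ = λ/μ = 8.7977/29.7030 = 0.2962
L = ρ/(1−ρ) = 0.2962/0.7038 = 0.4208

Final: 0.4208


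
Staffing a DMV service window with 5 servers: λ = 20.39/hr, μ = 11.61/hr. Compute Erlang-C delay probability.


a = λ/μ = 1.7562; ρ = a/5 = 0.3512
P₀ = 0.172049 (from M/M/c formula)
C(c,a) = [a^c/(c!(1−ρ))]·P₀ = [16.70802/(120·0.6488)]·0.172049
= 0.21462·0.172049 = 0.036925

Final: 0.036925


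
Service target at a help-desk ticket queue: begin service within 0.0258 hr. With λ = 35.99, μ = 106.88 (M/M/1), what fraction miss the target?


ρ = 35.99/106.88 = 0.3367
P(Wq > t) = ρ·e^{−(μ−λ)t} = 0.3367·e^{−1.8290}
= 0.3367·0.160580 = 0.054073

Final: 0.054073


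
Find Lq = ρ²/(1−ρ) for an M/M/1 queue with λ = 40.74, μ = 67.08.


ρ = 40.74/67.08 = 0.6073
Lq = ρ²/(1−ρ) = 0.3689/0.3927 = 0.9394

Final: 0.9394


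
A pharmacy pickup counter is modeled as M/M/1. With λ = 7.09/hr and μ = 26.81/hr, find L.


ρ = λ/μ = 7.09/26.81 = 0.2645
L = ρ/(1−ρ) = 0.2645/(1 − 0.2645) = 0.2645/0.7355 = 0.3595

Final: 0.3595


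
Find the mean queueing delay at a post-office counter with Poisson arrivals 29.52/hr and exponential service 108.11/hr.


ρ = 29.52/108.11 = 0.2731
Wq = ρ/(μ−λ) = 0.2731/(108.11 − 29.52) = 0.2731/78.59 = 0.003474 hr

Final: 0.003474 hr


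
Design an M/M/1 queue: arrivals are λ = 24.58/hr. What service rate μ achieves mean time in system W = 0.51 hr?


W = 1/(μ−λ) ⇒ μ − λ = 1/W = 1/0.51 = 1.9608
μ = λ + 1/W = 24.58 + 1.9608 = 26.5408 per hr

Final: 26.5408 /hr


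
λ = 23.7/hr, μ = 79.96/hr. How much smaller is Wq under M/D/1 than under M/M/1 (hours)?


ρ = 23.7/79.96 = 0.2964
Wq(M/M/1) = ρ/(μ−λ) = 0.2964/56.26 = 0.005268 hr
Wq(M/D/1) = ρ/(2(μ−λ)) = 0.002634 hr
Savings = 0.005268 − 0.002634 = 0.002634 hr

Final: 0.002634 hr


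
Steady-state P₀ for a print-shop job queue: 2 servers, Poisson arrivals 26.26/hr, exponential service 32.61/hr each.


a = λ/μ = 26.26/32.61 = 0.8053; ρ = a/c = 0.4026
Σ_{k=0}^{1} a^k/k! (terms k=0..1) = 1.00000 + 0.80527 = 1.80527
Tail: a^2/(2!(1−ρ)) = 0.64847/(2·0.5974) = 0.54277
P₀ = 1/(1.80527 + 0.54277) = 1/2.34805 = 0.425885

Final: 0.425885


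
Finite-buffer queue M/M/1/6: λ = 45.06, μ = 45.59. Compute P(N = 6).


ρ = λ/μ = 45.06/45.59 = 0.9884
P_K = (1−ρ)ρ^K/(1−ρ^(K+1)) = (0.01163·0.932244)/(1 − 0.921406)
= 0.010838/0.078594 = 0.137895

Final: 0.137895


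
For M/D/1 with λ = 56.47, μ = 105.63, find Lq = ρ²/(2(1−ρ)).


ρ = 56.47/105.63 = 0.5346
M/D/1: Lq = ρ²/(2(1−ρ)) = 0.2858/(2·0.4654) = 0.30705

Final: 0.30705


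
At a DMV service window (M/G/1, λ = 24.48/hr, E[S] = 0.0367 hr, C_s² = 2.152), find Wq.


ρ = λ·E[S] = 24.48·0.0367 = 0.8984
E[S²] = E[S]²(1+C_s²) = 0.0367²·(1+2.152) = 0.004245
Wq = λ·E[S²]/(2(1−ρ)) = 24.48·0.004245/(2·0.1016) = 0.51153 hr

Final: 0.51153 hr


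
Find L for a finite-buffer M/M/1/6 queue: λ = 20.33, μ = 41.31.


ρ = 20.33/41.31 = 0.4921
L = ρ[1 − (K+1)ρ^K + Kρ^(K+1)] / [(1−ρ)(1−ρ^(K+1))]
Numerator: 0.4921·(1 − 7·0.014207 + 6·0.006992) = 0.463836
Denominator: (0.5079)·(0.993008) = 0.504317
L = 0.463836/0.504317 = 0.9197

Final: 0.9197


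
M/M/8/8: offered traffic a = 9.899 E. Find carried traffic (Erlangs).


B(8,9.899) = 0.333568 (Erlang-B)
Carried load = a(1 − B) = 9.899·(1 − 0.333568) = 9.899·0.666432 = 6.5970 E

Final: 6.5970 Erlangs


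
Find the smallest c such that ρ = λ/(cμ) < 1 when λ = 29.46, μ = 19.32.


Stability requires cμ > λ ⇔ c > λ/μ.
λ/μ = 29.46/19.32 = 1.5248
Minimum integer c = ⌊1.5248⌋ + 1 = 2
Check: 2·19.32 = 38.64 > 29.46, while 1·19.32 = 19.32 ≤ 29.46

Final: 2 servers


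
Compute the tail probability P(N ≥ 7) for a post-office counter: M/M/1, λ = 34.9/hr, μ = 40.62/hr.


ρ = 34.9/40.62 = 0.8592
P(N ≥ n) = ρ^n = 0.8592^7 = 0.345620

Final: 0.345620


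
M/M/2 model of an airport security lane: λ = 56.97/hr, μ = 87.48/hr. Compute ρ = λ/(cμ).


ρ = λ/(cμ) = 56.97/(2·87.48) = 56.97/174.96 = 0.3256

Final: 0.3256


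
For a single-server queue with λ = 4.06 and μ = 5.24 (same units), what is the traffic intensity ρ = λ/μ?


ρ = λ/μ = 4.06/5.24 = 0.7748

Final: 0.7748


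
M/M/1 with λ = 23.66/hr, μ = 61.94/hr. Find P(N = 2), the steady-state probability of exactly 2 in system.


ρ = 23.66/61.94 = 0.3820
P_n = (1−ρ)·ρ^n = (1 − 0.3820)·0.3820^2 = 0.6180·0.145911 = 0.090175

Final: 0.090175


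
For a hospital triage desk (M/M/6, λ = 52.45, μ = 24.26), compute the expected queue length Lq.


a = λ/μ = 2.1620; ρ = a/6 = 0.3603
P₀ = 0.114822
Lq = P₀·a^c·ρ / (c!·(1−ρ)²) = 0.114822·102.12408·0.3603/(720·0.40917)
= 0.01434

Final: 0.01434


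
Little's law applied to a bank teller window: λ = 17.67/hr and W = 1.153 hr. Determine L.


L = λW = 17.67·1.153 = 20.3735

Final: 20.3735


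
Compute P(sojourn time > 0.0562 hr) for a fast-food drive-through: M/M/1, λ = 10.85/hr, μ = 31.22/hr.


W ~ Exponential(μ−λ) for M/M/1.
μ − λ = 31.22 − 10.85 = 20.3700
P(W > t) = e^{−(μ−λ)t} = e^{−1.1448} = 0.318289

Final: 0.318289


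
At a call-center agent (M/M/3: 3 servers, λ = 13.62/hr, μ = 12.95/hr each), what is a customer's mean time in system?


a = 1.0517; ρ = 0.3506; P₀ = 0.344426
Lq = P₀·a^c·ρ/(c!(1−ρ)²) = 0.05551
Wq = Lq/λ = 0.05551/13.62 = 0.004076 hr
W = Wq + 1/μ = 0.004076 + 0.07722 = 0.08130 hr

Final: 0.08130 hr


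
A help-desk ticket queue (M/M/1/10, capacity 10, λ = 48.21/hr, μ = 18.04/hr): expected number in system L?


ρ = 48.21/18.04 = 2.6724
L = ρ[1 − (K+1)ρ^K + Kρ^(K+1)] / [(1−ρ)(1−ρ^(K+1))]
Numerator: 2.6724·(1 − 11·18578.300481 + 10·49648.551340) = 780673.851620
Denominator: (-1.6724)·(-49647.551340) = 83030.300662
L = 780673.851620/83030.300662 = 9.4023

Final: 9.4023


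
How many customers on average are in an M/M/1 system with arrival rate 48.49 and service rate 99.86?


ρ = λ/μ = 48.49/99.86 = 0.4856
L = ρ/(1−ρ) = 0.4856/(1 − 0.4856) = 0.4856/0.5144 = 0.9439

Final: 0.9439


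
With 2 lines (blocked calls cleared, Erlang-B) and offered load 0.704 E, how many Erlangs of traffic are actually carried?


B(2,0.704) = 0.126963 (Erlang-B)
Carried load = a(1 − B) = 0.704·(1 − 0.126963) = 0.704·0.873037 = 0.6146 E

Final: 0.6146 Erlangs


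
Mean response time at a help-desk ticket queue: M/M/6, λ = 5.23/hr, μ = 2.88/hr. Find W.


a = 1.8160; ρ = 0.3027; P₀ = 0.162546
Lq = P₀·a^c·ρ/(c!(1−ρ)²) = 0.005039
Wq = Lq/λ = 0.005039/5.23 = 0.0009635 hr
W = Wq + 1/μ = 0.0009635 + 0.34722 = 0.34819 hr

Final: 0.34819 hr


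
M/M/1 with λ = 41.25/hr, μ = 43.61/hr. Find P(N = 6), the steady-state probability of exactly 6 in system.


ρ = 41.25/43.61 = 0.9459
P_n = (1−ρ)·ρ^n = (1 − 0.9459)·0.9459^6 = 0.05412·0.716188 = 0.038757

Final: 0.038757


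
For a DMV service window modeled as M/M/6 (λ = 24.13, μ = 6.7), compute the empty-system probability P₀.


a = λ/μ = 24.13/6.7 = 3.6015; ρ = a/c = 0.6002
Σ_{k=0}^{5} a^k/k! (terms k=0..5) = 1.00000 + 3.60149 + 6.48537 + 7.78568 + 7.01001 + 5.04930 = 30.93186
Tail: a^6/(6!(1−ρ)) = 2182.20283/(720·0.3998) = 7.58181
P₀ = 1/(30.93186 + 7.58181) = 1/38.51367 = 0.025965

Final: 0.025965


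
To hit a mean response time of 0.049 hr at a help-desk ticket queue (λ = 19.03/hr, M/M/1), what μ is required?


W = 1/(μ−λ) ⇒ μ − λ = 1/W = 1/0.049 = 20.4082
μ = λ + 1/W = 19.03 + 20.4082 = 39.4382 per hr

Final: 39.4382 /hr


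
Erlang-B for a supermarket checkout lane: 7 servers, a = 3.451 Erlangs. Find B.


B(c,a) = (a^c/c!) / Σ_{k=0}^{c} a^k/k!
a^7/7! = 1.156603
Σ terms (k=0..7): 1.00000 + 3.45100 + 5.95470 + 6.84989 + 5.90974 + 4.07890 + 2.34605 + 1.15660 = 30.746891
B = 1.156603/30.746891 = 0.037617

Final: 0.037617


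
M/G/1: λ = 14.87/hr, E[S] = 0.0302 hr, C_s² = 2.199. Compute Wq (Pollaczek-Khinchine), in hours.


ρ = λ·E[S] = 14.87·0.0302 = 0.4491
E[S²] = E[S]²(1+C_s²) = 0.0302²·(1+2.199) = 0.002918
Wq = λ·E[S²]/(2(1−ρ)) = 14.87·0.002918/(2·0.5509) = 0.03937 hr

Final: 0.03937 hr


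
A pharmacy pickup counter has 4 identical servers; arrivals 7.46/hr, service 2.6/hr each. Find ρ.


ρ = λ/(cμ) = 7.46/(4·2.6) = 7.46/10.40 = 0.7173

Final: 0.7173


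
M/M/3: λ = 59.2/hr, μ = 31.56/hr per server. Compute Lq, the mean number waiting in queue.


a = λ/μ = 1.8758; ρ = a/3 = 0.6253
P₀ = 0.132091
Lq = P₀·a^c·ρ / (c!·(1−ρ)²) = 0.132091·6.60016·0.6253/(6·0.14043)
= 0.64698

Final: 0.64698


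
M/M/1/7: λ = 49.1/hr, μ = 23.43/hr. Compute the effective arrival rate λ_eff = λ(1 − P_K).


ρ = 2.0956; P_K = (1−ρ)ρ^7/(1−ρ^8) = 0.524220
λ_eff = λ(1 − P_K) = 49.1·(1 − 0.524220) = 49.1·0.475780 = 23.3608 /hr

Final: 23.3608 /hr


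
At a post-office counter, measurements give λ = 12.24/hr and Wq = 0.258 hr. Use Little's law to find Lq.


Lq = λWq = 12.24·0.258 = 3.1579

Final: 3.1579


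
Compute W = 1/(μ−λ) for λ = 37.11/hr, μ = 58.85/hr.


W = 1/(μ−λ) = 1/(58.85 − 37.11) = 1/21.74 = 0.04600 hr

Final: 0.04600 hr


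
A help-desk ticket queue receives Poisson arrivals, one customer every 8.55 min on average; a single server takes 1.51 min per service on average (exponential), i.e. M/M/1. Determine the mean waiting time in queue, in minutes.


λ = 60/8.55 = 7.0175 /hr
μ = 60/1.51 = 39.7351 /hr
ρ = λ/μ = 7.0175/39.7351 = 0.1766
Wq = ρ/(μ−λ) = 0.1766/(39.7351−7.0175) = 0.005398 hr
In minutes: 0.005398·60 = 0.3239 min

Final: 0.3239 min


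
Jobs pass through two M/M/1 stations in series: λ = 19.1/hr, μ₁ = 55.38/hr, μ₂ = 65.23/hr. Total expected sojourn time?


Each node sees arrival rate λ = 19.1/hr (tandem ⇒ throughput preserved).
W₁ = 1/(μ₁−λ) = 1/(55.38−19.1) = 0.02756 hr
W₂ = 1/(μ₂−λ) = 1/(65.23−19.1) = 0.02168 hr
W_total = W₁ + W₂ = 0.02756 + 0.02168 = 0.04924 hr

Final: 0.04924 hr


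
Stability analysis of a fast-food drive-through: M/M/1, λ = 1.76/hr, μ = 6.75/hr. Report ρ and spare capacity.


Total capacity cμ = 1·6.75 = 6.75/hr
ρ = λ/(cμ) = 1.76/6.75 = 0.2607
Stable ⇔ ρ < 1: YES
Spare capacity = cμ − λ = 6.75 − 1.76 = 4.99/hr

Final: ρ = 0.2607; stable; margin = 4.99/hr


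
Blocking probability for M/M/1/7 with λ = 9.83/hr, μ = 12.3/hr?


ρ = λ/μ = 9.83/12.3 = 0.7992
P_K = (1−ρ)ρ^K/(1−ρ^(K+1)) = (0.2008·0.208228)/(1 − 0.166413)
= 0.041815/0.833587 = 0.050163

Final: 0.050163


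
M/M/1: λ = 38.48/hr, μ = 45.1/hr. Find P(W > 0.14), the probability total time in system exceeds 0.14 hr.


W ~ Exponential(μ−λ) for M/M/1.
μ − λ = 45.1 − 38.48 = 6.6200
P(W > t) = e^{−(μ−λ)t} = e^{−0.9268} = 0.395818

Final: 0.395818


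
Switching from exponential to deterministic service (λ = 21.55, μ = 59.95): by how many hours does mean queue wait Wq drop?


ρ = 21.55/59.95 = 0.3595
Wq(M/M/1) = ρ/(μ−λ) = 0.3595/38.40 = 0.009361 hr
Wq(M/D/1) = ρ/(2(μ−λ)) = 0.004681 hr
Savings = 0.009361 − 0.004681 = 0.004681 hr

Final: 0.004681 hr


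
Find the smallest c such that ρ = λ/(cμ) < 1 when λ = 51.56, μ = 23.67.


Stability requires cμ > λ ⇔ c > λ/μ.
λ/μ = 51.56/23.67 = 2.1783
Minimum integer c = ⌊2.1783⌋ + 1 = 3
Check: 3·23.67 = 71.01 > 51.56, while 2·23.67 = 47.34 ≤ 51.56

Final: 3 servers


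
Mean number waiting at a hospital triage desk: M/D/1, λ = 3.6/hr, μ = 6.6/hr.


ρ = 3.6/6.6 = 0.5455
M/D/1: Lq = ρ²/(2(1−ρ)) = 0.2975/(2·0.4545) = 0.32727

Final: 0.32727


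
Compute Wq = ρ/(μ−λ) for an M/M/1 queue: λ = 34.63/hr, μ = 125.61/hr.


ρ = 34.63/125.61 = 0.2757
Wq = ρ/(μ−λ) = 0.2757/(125.61 − 34.63) = 0.2757/90.98 = 0.003030 hr

Final: 0.003030 hr


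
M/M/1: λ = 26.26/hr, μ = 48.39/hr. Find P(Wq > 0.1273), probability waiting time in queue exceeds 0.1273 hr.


ρ = 26.26/48.39 = 0.5427
P(Wq > t) = ρ·e^{−(μ−λ)t} = 0.5427·e^{−2.8171}
= 0.5427·0.059776 = 0.032439

Final: 0.032439


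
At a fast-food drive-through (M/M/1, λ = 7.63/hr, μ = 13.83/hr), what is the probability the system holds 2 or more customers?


ρ = 7.63/13.83 = 0.5517
P(N ≥ n) = ρ^n = 0.5517^2 = 0.304372

Final: 0.304372


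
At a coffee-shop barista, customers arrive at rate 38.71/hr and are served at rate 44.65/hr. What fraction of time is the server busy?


ρ = λ/μ = 38.71/44.65 = 0.8670

Final: 0.8670


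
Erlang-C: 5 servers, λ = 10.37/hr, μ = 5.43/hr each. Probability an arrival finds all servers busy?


a = λ/μ = 1.9098; ρ = a/5 = 0.3820
P₀ = 0.147254 (from M/M/c formula)
C(c,a) = [a^c/(c!(1−ρ))]·P₀ = [25.40356/(120·0.6180)]·0.147254
= 0.34252·0.147254 = 0.050438

Final: 0.050438


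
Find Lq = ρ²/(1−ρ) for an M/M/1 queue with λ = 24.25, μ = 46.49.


ρ = 24.25/46.49 = 0.5216
Lq = ρ²/(1−ρ) = 0.2721/0.4784 = 0.5688

Final: 0.5688


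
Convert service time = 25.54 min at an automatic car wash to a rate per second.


μ = 1/(service time) in consistent units.
1 second = 0.0166667 min, so μ = 0.0166667/25.54 = 0.0006526 per second

Final: 0.0006526 /sec


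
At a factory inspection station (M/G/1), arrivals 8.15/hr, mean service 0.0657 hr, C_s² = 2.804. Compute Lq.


ρ = λ·E[S] = 8.15·0.0657 = 0.5355
Lq = ρ²(1+C_s²)/(2(1−ρ)) = 0.2867·(1+2.804)/(2·0.4645)
= 0.2867·3.8040/0.9291 = 1.17389

Final: 1.17389


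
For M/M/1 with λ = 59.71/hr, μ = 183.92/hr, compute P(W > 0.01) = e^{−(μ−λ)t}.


W ~ Exponential(μ−λ) for M/M/1.
μ − λ = 183.92 − 59.71 = 124.2100
P(W > t) = e^{−(μ−λ)t} = e^{−1.2421} = 0.288777

Final: 0.288777


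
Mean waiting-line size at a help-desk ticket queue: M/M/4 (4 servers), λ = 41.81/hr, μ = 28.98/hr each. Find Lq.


a = λ/μ = 1.4427; ρ = a/4 = 0.3607
P₀ = 0.234396
Lq = P₀·a^c·ρ / (c!·(1−ρ)²) = 0.234396·4.33239·0.3607/(24·0.40873)
= 0.03734

Final: 0.03734


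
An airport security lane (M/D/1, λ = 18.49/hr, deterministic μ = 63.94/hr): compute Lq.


ρ = 18.49/63.94 = 0.2892
M/D/1: Lq = ρ²/(2(1−ρ)) = 0.08362/(2·0.7108) = 0.05882

Final: 0.05882


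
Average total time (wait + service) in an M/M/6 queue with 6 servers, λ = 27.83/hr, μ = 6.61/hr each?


a = 4.2103; ρ = 0.7017; P₀ = 0.013061
Lq = P₀·a^c·ρ/(c!(1−ρ)²) = 0.79688
Wq = Lq/λ = 0.79688/27.83 = 0.02863 hr
W = Wq + 1/μ = 0.02863 + 0.15129 = 0.17992 hr

Final: 0.17992 hr


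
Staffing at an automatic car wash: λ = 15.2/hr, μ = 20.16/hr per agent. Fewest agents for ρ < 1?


Stability requires cμ > λ ⇔ c > λ/μ.
λ/μ = 15.2/20.16 = 0.7540
Minimum integer c = ⌊0.7540⌋ + 1 = 1
Check: 1·20.16 = 20.16 > 15.2, while 0·20.16 = 0.00 ≤ 15.2

Final: 1 servers


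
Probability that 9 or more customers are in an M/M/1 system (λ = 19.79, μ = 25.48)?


ρ = 19.79/25.48 = 0.7767
P(N ≥ n) = ρ^n = 0.7767^9 = 0.102853

Final: 0.102853


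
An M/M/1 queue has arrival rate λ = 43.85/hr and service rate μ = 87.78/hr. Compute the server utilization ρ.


ρ = λ/μ = 43.85/87.78 = 0.4995

Final: 0.4995


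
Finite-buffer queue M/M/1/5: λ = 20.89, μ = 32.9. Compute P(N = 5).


ρ = λ/μ = 20.89/32.9 = 0.6350
P_K = (1−ρ)ρ^K/(1−ρ^(K+1)) = (0.3650·0.103208)/(1 − 0.065532)
= 0.037676/0.934468 = 0.040318

Final: 0.040318


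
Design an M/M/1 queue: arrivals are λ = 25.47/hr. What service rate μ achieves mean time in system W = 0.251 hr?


W = 1/(μ−λ) ⇒ μ − λ = 1/W = 1/0.251 = 3.9841
μ = λ + 1/W = 25.47 + 3.9841 = 29.4541 per hr

Final: 29.4541 /hr


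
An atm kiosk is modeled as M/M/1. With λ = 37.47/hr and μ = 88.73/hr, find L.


ρ = λ/μ = 37.47/88.73 = 0.4223
L = ρ/(1−ρ) = 0.4223/(1 − 0.4223) = 0.4223/0.5777 = 0.7310

Final: 0.7310


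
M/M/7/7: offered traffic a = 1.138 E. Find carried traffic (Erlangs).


B(7,1.138) = 0.0001572 (Erlang-B)
Carried load = a(1 − B) = 1.138·(1 − 0.0001572) = 1.138·0.999843 = 1.1378 E

Final: 1.1378 Erlangs


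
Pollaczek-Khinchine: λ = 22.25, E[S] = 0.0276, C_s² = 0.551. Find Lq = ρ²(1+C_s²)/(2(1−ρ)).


ρ = λ·E[S] = 22.25·0.0276 = 0.6141
Lq = ρ²(1+C_s²)/(2(1−ρ)) = 0.3771·(1+0.551)/(2·0.3859)
= 0.3771·1.5510/0.7718 = 0.75785

Final: 0.75785


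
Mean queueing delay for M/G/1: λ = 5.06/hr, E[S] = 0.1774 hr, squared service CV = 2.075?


ρ = λ·E[S] = 5.06·0.1774 = 0.8976
E[S²] = E[S]²(1+C_s²) = 0.1774²·(1+2.075) = 0.096773
Wq = λ·E[S²]/(2(1−ρ)) = 5.06·0.096773/(2·0.1024) = 2.39199 hr

Final: 2.39199 hr


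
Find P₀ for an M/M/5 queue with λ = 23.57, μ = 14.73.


a = λ/μ = 23.57/14.73 = 1.6001; ρ = a/c = 0.3200
Σ_{k=0}^{4} a^k/k! (terms k=0..4) = 1.00000 + 1.60014 + 1.28022 + 0.68284 + 0.27316 = 4.83635
Tail: a^5/(5!(1−ρ)) = 10.49021/(120·0.6800) = 0.12856
P₀ = 1/(4.83635 + 0.12856) = 1/4.96491 = 0.201413

Final: 0.201413


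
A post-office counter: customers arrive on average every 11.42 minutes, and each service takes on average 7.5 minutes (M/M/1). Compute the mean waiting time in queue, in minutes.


λ = 60/11.42 = 5.2539 /hr
μ = 60/7.5 = 8.0000 /hr
ρ = λ/μ = 5.2539/8.0000 = 0.6567
Wq = ρ/(μ−λ) = 0.6567/(8.0000−5.2539) = 0.23916 hr
In minutes: 0.23916·60 = 14.349 min

Final: 14.349 min
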